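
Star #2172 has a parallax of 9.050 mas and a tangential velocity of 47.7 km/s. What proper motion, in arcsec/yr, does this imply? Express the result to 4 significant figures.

0.09107 arcsec/yr

d = 1/p = 1/0.009050″ = 110.5 pc.
μ = v_t / (4.74 d) = 47.7 / (4.74 × 110.5) = 47.7 / 523.77 = 0.091071 ″/yr.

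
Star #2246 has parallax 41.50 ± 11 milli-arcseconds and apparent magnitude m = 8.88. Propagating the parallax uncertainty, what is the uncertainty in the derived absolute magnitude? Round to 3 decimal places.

σ_M = 0.576 mag

M = m − 5 log₁₀ d + 5 = m + 5 log₁₀ p + 5, so ∂M/∂p = 5/(p ln 10).
σ_M = (5/ln 10) · (σ_p/p) = 2.1715 × 11/41.50 = 2.1715 × 0.26506 = 0.57558.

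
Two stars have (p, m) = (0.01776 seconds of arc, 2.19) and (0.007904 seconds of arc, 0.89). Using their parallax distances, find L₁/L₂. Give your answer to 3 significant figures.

d₁ = 1/p₁ = 1/0.01776″ = 56.306 pc; d₂ = 1/p₂ = 1/0.007904″ = 126.52 pc.
M₁ = m₁ − 5 log₁₀ d₁ + 5 = 2.19 − 8.7528 + 5 = -1.5628.
M₂ = 0.89 − 10.5108 + 5 = -4.6208.
L₁/L₂ = 10^(0.4(M₂ − M₁)) = 10^(0.4 × (-3.0580)) = 10^(-1.22320) = 0.059814.

L₁/L₂ = 0.0598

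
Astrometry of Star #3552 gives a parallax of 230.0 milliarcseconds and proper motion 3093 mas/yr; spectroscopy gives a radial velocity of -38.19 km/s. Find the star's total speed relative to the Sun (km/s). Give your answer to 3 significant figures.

d = 1/p = 1/0.2300″ = 4.3478 pc.
μ = 3093 mas/yr = 3.093 ″/yr.
v_t = 4.740 μ d = 4.740 × 3.093 × 4.3478 = 63.742 km/s.
v = √(v_r² + v_t²) = √((-38.19)² + 63.742²) = √5521.52 = 74.307 km/s.

74.3 km/s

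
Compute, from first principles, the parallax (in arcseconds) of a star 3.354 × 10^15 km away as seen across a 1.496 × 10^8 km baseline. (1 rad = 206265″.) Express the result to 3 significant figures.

θ ≈ B/d = (1.496 × 10^8) / (3.354 × 10^15) = 4.4603 × 10^-8 rad.
In arcseconds: 4.4603 × 10^-8 × 206265 = 0.0092″.

0.00920 arcsec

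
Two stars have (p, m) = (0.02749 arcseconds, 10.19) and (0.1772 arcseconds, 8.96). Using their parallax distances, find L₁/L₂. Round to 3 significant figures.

d₁ = 1/p₁ = 1/0.02749″ = 36.377 pc; d₂ = 1/p₂ = 1/0.1772″ = 5.6433 pc.
M₁ = m₁ − 5 log₁₀ d₁ + 5 = 10.19 − 7.8041 + 5 = 7.3859.
M₂ = 8.96 − 3.7577 + 5 = 10.2023.
L₁/L₂ = 10^(0.4(M₂ − M₁)) = 10^(0.4 × 2.8164) = 10^1.12656 = 13.383.

L₁/L₂ = 13.4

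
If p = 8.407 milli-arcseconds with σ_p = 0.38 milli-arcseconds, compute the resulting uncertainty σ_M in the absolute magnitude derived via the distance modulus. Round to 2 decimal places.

σ_M = 0.10 mag

M = m − 5 log₁₀ d + 5 = m + 5 log₁₀ p + 5, so ∂M/∂p = 5/(p ln 10).
σ_M = (5/ln 10) · (σ_p/p) = 2.1715 × 0.38/8.407 = 2.1715 × 0.0452 = 0.098152.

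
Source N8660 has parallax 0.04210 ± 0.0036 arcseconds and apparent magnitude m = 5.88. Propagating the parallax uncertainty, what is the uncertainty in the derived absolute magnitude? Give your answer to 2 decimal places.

σ_M = 0.19 mag

M = m − 5 log₁₀ d + 5 = m + 5 log₁₀ p + 5, so ∂M/∂p = 5/(p ln 10).
σ_M = (5/ln 10) · (σ_p/p) = 2.1715 × 0.0036/0.04210 = 2.1715 × 0.085511 = 0.18569.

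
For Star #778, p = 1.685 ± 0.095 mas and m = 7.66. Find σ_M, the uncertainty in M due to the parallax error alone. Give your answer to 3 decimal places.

σ_M = 0.122 mag

M = m − 5 log₁₀ d + 5 = m + 5 log₁₀ p + 5, so ∂M/∂p = 5/(p ln 10).
σ_M = (5/ln 10) · (σ_p/p) = 2.1715 × 0.095/1.685 = 2.1715 × 0.05638 = 0.12243.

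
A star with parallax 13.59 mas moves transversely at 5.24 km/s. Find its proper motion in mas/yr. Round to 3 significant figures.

15.0 mas/yr

d = 1/p = 1/0.01359″ = 73.584 pc.
μ = v_t / (4.74 d) = 5.24 / (4.74 × 73.584) = 5.24 / 348.79 = 0.015023 ″/yr = 15.023 mas/yr.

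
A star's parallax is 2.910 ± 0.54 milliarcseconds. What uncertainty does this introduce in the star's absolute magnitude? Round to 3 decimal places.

σ_M = 0.403 mag

M = m − 5 log₁₀ d + 5 = m + 5 log₁₀ p + 5, so ∂M/∂p = 5/(p ln 10).
σ_M = (5/ln 10) · (σ_p/p) = 2.1715 × 0.54/2.910 = 2.1715 × 0.18557 = 0.40297.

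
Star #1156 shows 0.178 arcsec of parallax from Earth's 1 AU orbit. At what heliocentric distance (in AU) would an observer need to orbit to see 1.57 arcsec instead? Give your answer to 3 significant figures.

Parallax scales linearly with baseline: p ∝ B, so B = p_target / p_Earth × 1 AU.
B = 1.57 / 0.178 = 8.8202 AU.

8.82 AU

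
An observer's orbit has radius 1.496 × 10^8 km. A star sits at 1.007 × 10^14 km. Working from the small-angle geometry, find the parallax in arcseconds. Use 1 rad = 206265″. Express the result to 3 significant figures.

0.306 arcsec

θ ≈ B/d = (1.496 × 10^8) / (1.007 × 10^14) = 1.4856 × 10^-6 rad.
In arcseconds: 1.4856 × 10^-6 × 206265 = 0.30643″.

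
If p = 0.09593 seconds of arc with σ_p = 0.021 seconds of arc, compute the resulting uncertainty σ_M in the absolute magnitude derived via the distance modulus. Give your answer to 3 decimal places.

σ_M = 0.475 mag

M = m − 5 log₁₀ d + 5 = m + 5 log₁₀ p + 5, so ∂M/∂p = 5/(p ln 10).
σ_M = (5/ln 10) · (σ_p/p) = 2.1715 × 0.021/0.09593 = 2.1715 × 0.21891 = 0.47536.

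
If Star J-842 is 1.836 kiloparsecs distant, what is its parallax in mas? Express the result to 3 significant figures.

d = 1.836 kpc = 1836 pc.
p = 1/d = 1/1836 = 0.00054466 arcsec.
= 0.00054466 × 1000 = 0.54466 mas.

0.545 mas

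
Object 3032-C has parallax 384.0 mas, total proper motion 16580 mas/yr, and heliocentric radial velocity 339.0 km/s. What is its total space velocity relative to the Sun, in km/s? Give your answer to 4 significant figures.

d = 1/p = 1/0.3840″ = 2.6042 pc.
μ = 16580 mas/yr = 16.58 ″/yr.
v_t = 4.740 μ d = 4.740 × 16.58 × 2.6042 = 204.66 km/s.
v = √(v_r² + v_t²) = √(339.0² + 204.66²) = √156807 = 395.99 km/s.

396.0 km/s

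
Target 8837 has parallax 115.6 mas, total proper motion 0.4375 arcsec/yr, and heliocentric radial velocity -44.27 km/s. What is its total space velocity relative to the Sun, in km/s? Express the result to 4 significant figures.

47.77 km/s

d = 1/p = 1/0.1156″ = 8.6505 pc.
v_t = 4.740 μ d = 4.740 × 0.4375 × 8.6505 = 17.939 km/s.
v = √(v_r² + v_t²) = √((-44.27)² + 17.939²) = √2281.64 = 47.767 km/s.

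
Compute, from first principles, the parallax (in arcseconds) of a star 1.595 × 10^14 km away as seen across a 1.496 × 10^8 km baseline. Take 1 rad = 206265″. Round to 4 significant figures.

0.1935 arcsec

θ ≈ B/d = (1.496 × 10^8) / (1.595 × 10^14) = 9.3793 × 10^-7 rad.
In arcseconds: 9.3793 × 10^-7 × 206265 = 0.19346″.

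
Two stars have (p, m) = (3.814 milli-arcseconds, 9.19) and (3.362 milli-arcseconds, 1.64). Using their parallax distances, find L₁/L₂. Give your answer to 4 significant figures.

L₁/L₂ = 0.0007421

d₁ = 1/p₁ = 1/0.003814″ = 262.19 pc; d₂ = 1/p₂ = 1/0.003362″ = 297.44 pc.
M₁ = m₁ − 5 log₁₀ d₁ + 5 = 9.19 − 12.0931 + 5 = 2.0969.
M₂ = 1.64 − 12.3670 + 5 = -5.7270.
L₁/L₂ = 10^(0.4(M₂ − M₁)) = 10^(0.4 × (-7.8239)) = 10^(-3.12956) = 0.00074206.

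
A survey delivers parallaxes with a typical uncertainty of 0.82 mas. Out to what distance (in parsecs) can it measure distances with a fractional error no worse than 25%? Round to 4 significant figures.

304.9 pc

σ_d/d = σ_p/p, so the condition is σ_p/p ≤ 0.25, i.e. p ≥ σ_p/0.25.
p_min = 0.82/0.25 = 3.28 mas = 0.00328 arcsec.
d_max = 1/p_min = 1/0.00328 = 304.88 pc.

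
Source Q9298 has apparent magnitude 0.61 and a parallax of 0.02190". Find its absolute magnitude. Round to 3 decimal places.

d = 1/p = 1/0.02190″ = 45.662 pc.
m − M = 5 log₁₀(45.662) − 5 = 8.2978 − 5 = 3.2978.
M = m − (m − M) = 0.61 − 3.2978 = -2.688.

M = -2.688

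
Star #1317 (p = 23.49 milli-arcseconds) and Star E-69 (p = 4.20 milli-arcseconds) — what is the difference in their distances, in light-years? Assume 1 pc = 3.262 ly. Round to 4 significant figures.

637.8 ly

d_A = 1/0.02349″ = 42.571 pc; d_B = 1/0.004200″ = 238.1 pc.
|d_B − d_A| = |238.1 − 42.571| = 195.53 pc = 195.53 × 3.262 ly = 637.82 ly.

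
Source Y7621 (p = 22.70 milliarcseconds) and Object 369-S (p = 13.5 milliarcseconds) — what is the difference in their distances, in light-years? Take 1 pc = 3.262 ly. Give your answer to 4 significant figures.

d_A = 1/0.02270″ = 44.053 pc; d_B = 1/0.01350″ = 74.074 pc.
|d_B − d_A| = |74.074 − 44.053| = 30.021 pc = 30.021 × 3.262 ly = 97.929 ly.

97.93 ly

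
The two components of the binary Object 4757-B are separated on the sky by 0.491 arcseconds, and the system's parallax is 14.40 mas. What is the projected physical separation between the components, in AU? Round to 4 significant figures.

34.10 AU

d = 1/p = 1/0.01440″ = 69.444 pc.
At distance d (pc), an angle of θ arcsec spans θ·d AU: s = 0.491 × 69.444 = 34.097 AU.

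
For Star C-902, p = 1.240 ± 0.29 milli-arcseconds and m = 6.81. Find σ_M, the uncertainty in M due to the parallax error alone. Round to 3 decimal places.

M = m − 5 log₁₀ d + 5 = m + 5 log₁₀ p + 5, so ∂M/∂p = 5/(p ln 10).
σ_M = (5/ln 10) · (σ_p/p) = 2.1715 × 0.29/1.240 = 2.1715 × 0.23387 = 0.50785.

σ_M = 0.508 mag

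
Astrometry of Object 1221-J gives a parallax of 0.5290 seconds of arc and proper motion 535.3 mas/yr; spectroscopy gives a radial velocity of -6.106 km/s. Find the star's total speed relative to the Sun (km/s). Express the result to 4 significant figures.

7.765 km/s

d = 1/p = 1/0.5290″ = 1.8904 pc.
μ = 535.3 mas/yr = 0.5353 ″/yr.
v_t = 4.740 μ d = 4.740 × 0.5353 × 1.8904 = 4.7966 km/s.
v = √(v_r² + v_t²) = √((-6.106)² + 4.7966²) = √60.2906 = 7.7647 km/s.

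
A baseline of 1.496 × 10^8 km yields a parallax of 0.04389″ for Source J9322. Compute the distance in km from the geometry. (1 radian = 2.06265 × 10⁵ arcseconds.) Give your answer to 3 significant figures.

7.03 × 10^14 km

θ = 0.04389″ = 0.04389/206265 = 2.1278 × 10^-7 rad.
d = B/θ = (1.496 × 10^8) / (2.1278 × 10^-7) = 7.0307 × 10^14 km.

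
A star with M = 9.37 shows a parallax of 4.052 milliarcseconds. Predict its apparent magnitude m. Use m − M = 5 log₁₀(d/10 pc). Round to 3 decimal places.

d = 1/p = 1/0.004052″ = 246.79 pc.
m − M = 5 log₁₀ d − 5 = 5 log₁₀(246.79) − 5 = 11.9616 − 5 = 6.9616.
m = M + (m − M) = 9.37 + 6.9616 = 16.332.

m = 16.332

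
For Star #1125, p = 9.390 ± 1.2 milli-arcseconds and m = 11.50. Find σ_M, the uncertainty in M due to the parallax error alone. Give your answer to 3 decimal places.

M = m − 5 log₁₀ d + 5 = m + 5 log₁₀ p + 5, so ∂M/∂p = 5/(p ln 10).
σ_M = (5/ln 10) · (σ_p/p) = 2.1715 × 1.2/9.390 = 2.1715 × 0.1278 = 0.27752.

σ_M = 0.278 mag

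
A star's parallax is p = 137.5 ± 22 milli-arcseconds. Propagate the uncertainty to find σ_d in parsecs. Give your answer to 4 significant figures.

1.164 pc

d = 1/p, so σ_d = σ_p / p².
σ_d = 0.0220 / (0.1375)² = 0.0220 / 0.018906 = 1.1637 pc.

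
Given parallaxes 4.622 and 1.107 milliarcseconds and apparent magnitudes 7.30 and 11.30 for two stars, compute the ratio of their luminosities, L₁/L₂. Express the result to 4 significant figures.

L₁/L₂ = 2.284

d₁ = 1/p₁ = 1/0.004622″ = 216.36 pc; d₂ = 1/p₂ = 1/0.001107″ = 903.34 pc.
M₁ = m₁ − 5 log₁₀ d₁ + 5 = 7.30 − 11.6759 + 5 = 0.6241.
M₂ = 11.30 − 14.7793 + 5 = 1.5207.
L₁/L₂ = 10^(0.4(M₂ − M₁)) = 10^(0.4 × 0.8966) = 10^0.35864 = 2.2837.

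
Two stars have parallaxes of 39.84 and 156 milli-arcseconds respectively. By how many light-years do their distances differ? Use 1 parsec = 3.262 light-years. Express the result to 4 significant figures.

d_A = 1/0.03984″ = 25.1 pc; d_B = 1/0.1560″ = 6.4103 pc.
|d_B − d_A| = |6.4103 − 25.1| = 18.69 pc = 18.69 × 3.262 ly = 60.967 ly.

60.97 ly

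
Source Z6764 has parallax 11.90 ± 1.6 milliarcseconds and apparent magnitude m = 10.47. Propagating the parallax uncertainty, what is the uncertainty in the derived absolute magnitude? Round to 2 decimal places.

σ_M = 0.29 mag

M = m − 5 log₁₀ d + 5 = m + 5 log₁₀ p + 5, so ∂M/∂p = 5/(p ln 10).
σ_M = (5/ln 10) · (σ_p/p) = 2.1715 × 1.6/11.90 = 2.1715 × 0.13445 = 0.29196.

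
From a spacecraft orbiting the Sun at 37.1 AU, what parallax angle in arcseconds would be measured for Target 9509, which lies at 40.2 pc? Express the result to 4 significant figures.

0.9229 arcsec

p (arcsec) = B (AU) / d (pc).
p = 37.1 / 40.2 = 0.92289 arcsec.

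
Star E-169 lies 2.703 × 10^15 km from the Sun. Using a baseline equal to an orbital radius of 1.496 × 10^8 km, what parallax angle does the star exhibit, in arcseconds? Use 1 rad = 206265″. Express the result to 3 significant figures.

0.0114 arcsec

θ ≈ B/d = (1.496 × 10^8) / (2.703 × 10^15) = 5.5346 × 10^-8 rad.
In arcseconds: 5.5346 × 10^-8 × 206265 = 0.011416″.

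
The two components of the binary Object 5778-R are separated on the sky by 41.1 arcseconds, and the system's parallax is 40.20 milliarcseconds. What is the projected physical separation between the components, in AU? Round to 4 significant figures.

1022 AU

d = 1/p = 1/0.04020″ = 24.876 pc.
At distance d (pc), an angle of θ arcsec spans θ·d AU: s = 41.1 × 24.876 = 1022.4 AU.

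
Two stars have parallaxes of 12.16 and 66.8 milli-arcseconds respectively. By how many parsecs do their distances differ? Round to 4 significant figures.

67.27 pc

d_A = 1/0.01216″ = 82.237 pc; d_B = 1/0.06680″ = 14.97 pc.
|d_B − d_A| = |14.97 − 82.237| = 67.267 pc.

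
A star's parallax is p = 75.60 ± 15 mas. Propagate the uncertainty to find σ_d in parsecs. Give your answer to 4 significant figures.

2.625 pc

d = 1/p, so σ_d = σ_p / p².
σ_d = 0.0150 / (0.07560)² = 0.0150 / 0.0057154 = 2.6245 pc.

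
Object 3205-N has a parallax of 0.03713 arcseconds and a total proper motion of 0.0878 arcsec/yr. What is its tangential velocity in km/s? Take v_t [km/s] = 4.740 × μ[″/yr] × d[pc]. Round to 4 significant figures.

11.21 km/s

d = 1/p = 1/0.03713″ = 26.932 pc.
v_t = 4.74 × μ × d = 4.74 × 0.0878 × 26.932 = 11.208 km/s.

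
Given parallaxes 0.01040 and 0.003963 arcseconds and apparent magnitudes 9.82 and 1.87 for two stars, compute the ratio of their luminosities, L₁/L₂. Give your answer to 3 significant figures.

L₁/L₂ = 9.59 × 10^-5

d₁ = 1/p₁ = 1/0.01040″ = 96.154 pc; d₂ = 1/p₂ = 1/0.003963″ = 252.33 pc.
M₁ = m₁ − 5 log₁₀ d₁ + 5 = 9.82 − 9.9148 + 5 = 4.9052.
M₂ = 1.87 − 12.0098 + 5 = -5.1398.
L₁/L₂ = 10^(0.4(M₂ − M₁)) = 10^(0.4 × (-10.0450)) = 10^(-4.01800) = 0.00009594.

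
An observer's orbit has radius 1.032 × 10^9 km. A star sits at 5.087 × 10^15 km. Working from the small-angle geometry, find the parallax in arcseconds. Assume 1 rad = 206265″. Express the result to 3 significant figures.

0.0418 arcsec

θ ≈ B/d = (1.032 × 10^9) / (5.087 × 10^15) = 2.0287 × 10^-7 rad.
In arcseconds: 2.0287 × 10^-7 × 206265 = 0.041845″.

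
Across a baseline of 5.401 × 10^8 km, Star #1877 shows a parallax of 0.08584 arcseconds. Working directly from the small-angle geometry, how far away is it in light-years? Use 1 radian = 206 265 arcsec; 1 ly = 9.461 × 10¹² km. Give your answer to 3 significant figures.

θ = 0.08584″ = 0.08584/206265 = 4.1616 × 10^-7 rad.
d = B/θ = (5.401 × 10^8) / (4.1616 × 10^-7) = 1.2978 × 10^15 km = (1.2978 × 10^15) / (9.461 × 10^12) ly = 137.17 ly.

137 ly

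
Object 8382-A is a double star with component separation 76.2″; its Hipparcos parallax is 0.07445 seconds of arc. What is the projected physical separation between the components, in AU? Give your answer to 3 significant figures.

1020 AU

d = 1/p = 1/0.07445″ = 13.432 pc.
At distance d (pc), an angle of θ arcsec spans θ·d AU: s = 76.2 × 13.432 = 1023.5 AU.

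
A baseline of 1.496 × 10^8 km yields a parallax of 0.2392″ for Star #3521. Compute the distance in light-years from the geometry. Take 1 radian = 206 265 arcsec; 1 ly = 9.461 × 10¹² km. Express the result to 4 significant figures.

θ = 0.2392″ = 0.2392/206265 = 1.1597 × 10^-6 rad.
d = B/θ = (1.496 × 10^8) / (1.1597 × 10^-6) = 1.2900 × 10^14 km = (1.2900 × 10^14) / (9.461 × 10^12) ly = 13.635 ly.

13.64 ly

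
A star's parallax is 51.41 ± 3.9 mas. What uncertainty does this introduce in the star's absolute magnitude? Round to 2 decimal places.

σ_M = 0.16 mag

M = m − 5 log₁₀ d + 5 = m + 5 log₁₀ p + 5, so ∂M/∂p = 5/(p ln 10).
σ_M = (5/ln 10) · (σ_p/p) = 2.1715 × 3.9/51.41 = 2.1715 × 0.075861 = 0.16473.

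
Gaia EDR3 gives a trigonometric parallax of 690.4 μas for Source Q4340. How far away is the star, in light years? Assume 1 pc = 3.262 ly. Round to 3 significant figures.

4720 light years

p = 690.4 μas = 0.0006904 arcsec.
d = 1/p = 1/0.0006904 = 1448.4 pc.
In light-years: 1448.4 × 3.262 = 4724.7 ly.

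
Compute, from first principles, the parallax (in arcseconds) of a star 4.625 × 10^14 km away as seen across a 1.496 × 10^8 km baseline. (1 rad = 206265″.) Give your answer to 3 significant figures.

θ ≈ B/d = (1.496 × 10^8) / (4.625 × 10^14) = 3.2346 × 10^-7 rad.
In arcseconds: 3.2346 × 10^-7 × 206265 = 0.066718″.

0.0667 arcsec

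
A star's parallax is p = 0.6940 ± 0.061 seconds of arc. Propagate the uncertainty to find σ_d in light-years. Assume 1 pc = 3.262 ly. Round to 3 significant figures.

0.413 ly

d = 1/p, so σ_d = σ_p / p².
σ_d = 0.0610 / (0.6940)² = 0.0610 / 0.48164 = 0.12665 pc = 0.12665 × 3.262 ly = 0.41313 ly.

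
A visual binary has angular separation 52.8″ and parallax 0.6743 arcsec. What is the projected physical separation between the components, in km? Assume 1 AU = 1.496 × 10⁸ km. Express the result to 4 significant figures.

d = 1/p = 1/0.6743″ = 1.483 pc.
At distance d (pc), an angle of θ arcsec spans θ·d AU: s = 52.8 × 1.483 = 78.302 AU.
= 78.302 × 1.496 × 10⁸ km = 1.1714 × 10^10 km.

1.171 × 10^10 km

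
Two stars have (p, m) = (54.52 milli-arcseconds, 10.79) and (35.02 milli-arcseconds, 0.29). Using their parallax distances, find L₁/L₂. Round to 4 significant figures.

d₁ = 1/p₁ = 1/0.05452″ = 18.342 pc; d₂ = 1/p₂ = 1/0.03502″ = 28.555 pc.
M₁ = m₁ − 5 log₁₀ d₁ + 5 = 10.79 − 6.3172 + 5 = 9.4728.
M₂ = 0.29 − 7.2784 + 5 = -1.9884.
L₁/L₂ = 10^(0.4(M₂ − M₁)) = 10^(0.4 × (-11.4612)) = 10^(-4.58448) = 0.000026033.

L₁/L₂ = 2.603 × 10^-5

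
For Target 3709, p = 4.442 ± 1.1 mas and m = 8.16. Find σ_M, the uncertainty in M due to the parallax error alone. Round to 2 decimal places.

σ_M = 0.54 mag

M = m − 5 log₁₀ d + 5 = m + 5 log₁₀ p + 5, so ∂M/∂p = 5/(p ln 10).
σ_M = (5/ln 10) · (σ_p/p) = 2.1715 × 1.1/4.442 = 2.1715 × 0.24764 = 0.53775.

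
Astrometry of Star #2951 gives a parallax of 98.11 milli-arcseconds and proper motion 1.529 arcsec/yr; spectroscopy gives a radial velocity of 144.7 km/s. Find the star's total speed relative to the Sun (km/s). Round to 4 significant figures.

162.5 km/s

d = 1/p = 1/0.09811″ = 10.193 pc.
v_t = 4.740 μ d = 4.740 × 1.529 × 10.193 = 73.873 km/s.
v = √(v_r² + v_t²) = √(144.7² + 73.873²) = √26395.3 = 162.47 km/s.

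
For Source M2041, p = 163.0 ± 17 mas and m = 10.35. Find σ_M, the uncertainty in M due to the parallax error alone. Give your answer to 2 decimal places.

M = m − 5 log₁₀ d + 5 = m + 5 log₁₀ p + 5, so ∂M/∂p = 5/(p ln 10).
σ_M = (5/ln 10) · (σ_p/p) = 2.1715 × 17/163.0 = 2.1715 × 0.10429 = 0.22647.

σ_M = 0.23 mag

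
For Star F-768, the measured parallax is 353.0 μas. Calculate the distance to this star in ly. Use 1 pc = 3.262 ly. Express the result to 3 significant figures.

p = 353.0 μas = 0.0003530 arcsec.
d = 1/p = 1/0.0003530 = 2832.9 pc.
In light-years: 2832.9 × 3.262 = 9240.9 ly.

9240 ly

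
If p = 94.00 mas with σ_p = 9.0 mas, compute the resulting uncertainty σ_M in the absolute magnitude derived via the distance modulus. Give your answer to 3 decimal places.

M = m − 5 log₁₀ d + 5 = m + 5 log₁₀ p + 5, so ∂M/∂p = 5/(p ln 10).
σ_M = (5/ln 10) · (σ_p/p) = 2.1715 × 9.0/94.00 = 2.1715 × 0.095745 = 0.20791.

σ_M = 0.208 mag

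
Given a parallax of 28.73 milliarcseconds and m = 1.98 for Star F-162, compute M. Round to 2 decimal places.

d = 1/p = 1/0.02873″ = 34.807 pc.
m − M = 5 log₁₀(34.807) − 5 = 7.7083 − 5 = 2.7083.
M = m − (m − M) = 1.98 − 2.7083 = -0.73.

M = -0.73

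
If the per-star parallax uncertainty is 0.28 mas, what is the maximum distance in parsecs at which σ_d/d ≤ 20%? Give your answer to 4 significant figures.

714.3 pc

σ_d/d = σ_p/p, so the condition is σ_p/p ≤ 0.20, i.e. p ≥ σ_p/0.20.
p_min = 0.28/0.20 = 1.4 mas = 0.0014 arcsec.
d_max = 1/p_min = 1/0.0014 = 714.29 pc.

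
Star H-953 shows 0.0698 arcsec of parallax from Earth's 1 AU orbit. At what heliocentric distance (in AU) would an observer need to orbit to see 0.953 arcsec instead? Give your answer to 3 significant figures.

Parallax scales linearly with baseline: p ∝ B, so B = p_target / p_Earth × 1 AU.
B = 0.953 / 0.0698 = 13.653 AU.

13.7 AU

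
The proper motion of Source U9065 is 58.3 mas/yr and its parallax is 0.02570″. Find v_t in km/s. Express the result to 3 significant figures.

10.8 km/s

d = 1/p = 1/0.02570″ = 38.911 pc.
μ = 58.3 mas/yr = 0.0583 ″/yr.
v_t = 4.74 × μ × d = 4.74 × 0.0583 × 38.911 = 10.753 km/s.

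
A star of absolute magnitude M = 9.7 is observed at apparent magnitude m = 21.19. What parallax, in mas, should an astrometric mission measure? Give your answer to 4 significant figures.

m − M = 21.19 − 9.7 = 11.49.
d = 10^((m−M)/5 + 1) = 10^3.298 = 1986.1 pc.
p = 1/d = 1/1986.1 = 0.0005035 arcsec = 0.5035 mas.

0.5035 mas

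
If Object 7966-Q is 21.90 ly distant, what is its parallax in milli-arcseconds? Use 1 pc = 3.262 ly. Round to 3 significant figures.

d = 21.90 ly ÷ 3.262 = 6.7137 pc.
p = 1/d = 1/6.7137 = 0.14895 arcsec.
= 0.14895 × 1000 = 148.95 mas.

149 mas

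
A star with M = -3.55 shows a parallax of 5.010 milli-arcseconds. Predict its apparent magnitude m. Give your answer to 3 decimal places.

d = 1/p = 1/0.005010″ = 199.6 pc.
m − M = 5 log₁₀ d − 5 = 5 log₁₀(199.6) − 5 = 11.5008 − 5 = 6.5008.
m = M + (m − M) = -3.55 + 6.5008 = 2.951.

m = 2.951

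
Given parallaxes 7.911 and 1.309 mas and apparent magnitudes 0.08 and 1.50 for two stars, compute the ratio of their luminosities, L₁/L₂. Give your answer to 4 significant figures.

L₁/L₂ = 0.1013

d₁ = 1/p₁ = 1/0.007911″ = 126.41 pc; d₂ = 1/p₂ = 1/0.001309″ = 763.94 pc.
M₁ = m₁ − 5 log₁₀ d₁ + 5 = 0.08 − 10.5089 + 5 = -5.4289.
M₂ = 1.50 − 14.4153 + 5 = -7.9153.
L₁/L₂ = 10^(0.4(M₂ − M₁)) = 10^(0.4 × (-2.4864)) = 10^(-0.99456) = 0.10126.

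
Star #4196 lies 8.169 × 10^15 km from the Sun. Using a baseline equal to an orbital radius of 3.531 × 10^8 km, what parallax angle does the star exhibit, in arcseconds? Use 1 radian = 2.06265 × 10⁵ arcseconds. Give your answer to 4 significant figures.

0.008916 arcsec

θ ≈ B/d = (3.531 × 10^8) / (8.169 × 10^15) = 4.3224 × 10^-8 rad.
In arcseconds: 4.3224 × 10^-8 × 206265 = 0.0089156″.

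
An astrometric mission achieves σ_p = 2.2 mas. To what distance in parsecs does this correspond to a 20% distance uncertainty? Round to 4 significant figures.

σ_d/d = σ_p/p, so the condition is σ_p/p ≤ 0.20, i.e. p ≥ σ_p/0.20.
p_min = 2.2/0.20 = 11 mas = 0.011 arcsec.
d_max = 1/p_min = 1/0.011 = 90.909 pc.

90.91 pc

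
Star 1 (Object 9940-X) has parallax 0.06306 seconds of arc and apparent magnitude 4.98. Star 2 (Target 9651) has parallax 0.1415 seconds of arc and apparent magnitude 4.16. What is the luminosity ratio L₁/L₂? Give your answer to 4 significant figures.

d₁ = 1/p₁ = 1/0.06306″ = 15.858 pc; d₂ = 1/p₂ = 1/0.1415″ = 7.0671 pc.
M₁ = m₁ − 5 log₁₀ d₁ + 5 = 4.98 − 6.0012 + 5 = 3.9788.
M₂ = 4.16 − 4.2462 + 5 = 4.9138.
L₁/L₂ = 10^(0.4(M₂ − M₁)) = 10^(0.4 × 0.9350) = 10^0.37400 = 2.3659.

L₁/L₂ = 2.366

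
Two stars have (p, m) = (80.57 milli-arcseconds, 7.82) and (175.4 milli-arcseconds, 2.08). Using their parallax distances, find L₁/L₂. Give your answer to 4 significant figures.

L₁/L₂ = 0.02397

d₁ = 1/p₁ = 1/0.08057″ = 12.412 pc; d₂ = 1/p₂ = 1/0.1754″ = 5.7013 pc.
M₁ = m₁ − 5 log₁₀ d₁ + 5 = 7.82 − 5.4692 + 5 = 7.3508.
M₂ = 2.08 − 3.7799 + 5 = 3.3001.
L₁/L₂ = 10^(0.4(M₂ − M₁)) = 10^(0.4 × (-4.0507)) = 10^(-1.62028) = 0.023973.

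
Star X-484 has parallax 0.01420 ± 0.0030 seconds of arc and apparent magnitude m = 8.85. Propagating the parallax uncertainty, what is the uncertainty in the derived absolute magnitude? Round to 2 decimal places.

M = m − 5 log₁₀ d + 5 = m + 5 log₁₀ p + 5, so ∂M/∂p = 5/(p ln 10).
σ_M = (5/ln 10) · (σ_p/p) = 2.1715 × 0.0030/0.01420 = 2.1715 × 0.21127 = 0.45877.

σ_M = 0.46 mag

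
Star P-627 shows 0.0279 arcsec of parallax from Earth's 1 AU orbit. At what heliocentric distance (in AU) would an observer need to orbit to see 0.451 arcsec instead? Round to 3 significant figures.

16.2 AU

Parallax scales linearly with baseline: p ∝ B, so B = p_target / p_Earth × 1 AU.
B = 0.451 / 0.0279 = 16.165 AU.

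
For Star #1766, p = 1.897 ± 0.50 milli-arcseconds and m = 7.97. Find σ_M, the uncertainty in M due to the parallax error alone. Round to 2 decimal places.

σ_M = 0.57 mag

M = m − 5 log₁₀ d + 5 = m + 5 log₁₀ p + 5, so ∂M/∂p = 5/(p ln 10).
σ_M = (5/ln 10) · (σ_p/p) = 2.1715 × 0.50/1.897 = 2.1715 × 0.26357 = 0.57234.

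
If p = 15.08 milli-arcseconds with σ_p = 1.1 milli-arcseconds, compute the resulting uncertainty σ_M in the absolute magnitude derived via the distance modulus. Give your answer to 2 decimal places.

M = m − 5 log₁₀ d + 5 = m + 5 log₁₀ p + 5, so ∂M/∂p = 5/(p ln 10).
σ_M = (5/ln 10) · (σ_p/p) = 2.1715 × 1.1/15.08 = 2.1715 × 0.072944 = 0.1584.

σ_M = 0.16 mag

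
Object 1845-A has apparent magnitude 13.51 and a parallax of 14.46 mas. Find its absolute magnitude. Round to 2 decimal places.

M = 9.31

d = 1/p = 1/0.01446″ = 69.156 pc.
m − M = 5 log₁₀(69.156) − 5 = 9.1991 − 5 = 4.1991.
M = m − (m − M) = 13.51 − 4.1991 = 9.31.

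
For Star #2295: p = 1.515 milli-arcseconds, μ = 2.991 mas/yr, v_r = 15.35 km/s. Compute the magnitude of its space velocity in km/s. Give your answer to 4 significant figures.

17.98 km/s

d = 1/p = 1/0.001515″ = 660.07 pc.
μ = 2.991 mas/yr = 0.002991 ″/yr.
v_t = 4.740 μ d = 4.740 × 0.002991 × 660.07 = 9.358 km/s.
v = √(v_r² + v_t²) = √(15.35² + 9.358²) = √323.195 = 17.978 km/s.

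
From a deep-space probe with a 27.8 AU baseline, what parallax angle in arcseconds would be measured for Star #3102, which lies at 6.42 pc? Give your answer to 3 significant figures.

4.33 arcsec

p (arcsec) = B (AU) / d (pc).
p = 27.8 / 6.42 = 4.3302 arcsec.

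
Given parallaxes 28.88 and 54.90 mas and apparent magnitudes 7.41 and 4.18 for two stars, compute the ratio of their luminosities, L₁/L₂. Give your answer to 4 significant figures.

d₁ = 1/p₁ = 1/0.02888″ = 34.626 pc; d₂ = 1/p₂ = 1/0.05490″ = 18.215 pc.
M₁ = m₁ − 5 log₁₀ d₁ + 5 = 7.41 − 7.6970 + 5 = 4.7130.
M₂ = 4.18 − 6.3021 + 5 = 2.8779.
L₁/L₂ = 10^(0.4(M₂ − M₁)) = 10^(0.4 × (-1.8351)) = 10^(-0.73404) = 0.18448.

L₁/L₂ = 0.1845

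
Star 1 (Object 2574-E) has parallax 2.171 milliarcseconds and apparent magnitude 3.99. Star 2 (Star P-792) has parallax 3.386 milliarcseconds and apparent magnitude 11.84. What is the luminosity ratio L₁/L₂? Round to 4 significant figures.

d₁ = 1/p₁ = 1/0.002171″ = 460.62 pc; d₂ = 1/p₂ = 1/0.003386″ = 295.33 pc.
M₁ = m₁ − 5 log₁₀ d₁ + 5 = 3.99 − 13.3167 + 5 = -4.3267.
M₂ = 11.84 − 12.3515 + 5 = 4.4885.
L₁/L₂ = 10^(0.4(M₂ − M₁)) = 10^(0.4 × 8.8152) = 10^3.52608 = 3358.

L₁/L₂ = 3358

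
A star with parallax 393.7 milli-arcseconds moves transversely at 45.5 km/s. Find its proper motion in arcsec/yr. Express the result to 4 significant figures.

3.779 arcsec/yr

d = 1/p = 1/0.3937″ = 2.54 pc.
μ = v_t / (4.74 d) = 45.5 / (4.74 × 2.54) = 45.5 / 12.04 = 3.7791 ″/yr.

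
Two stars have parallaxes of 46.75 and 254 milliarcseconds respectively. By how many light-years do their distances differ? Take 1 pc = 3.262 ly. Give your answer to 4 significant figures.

56.93 ly

d_A = 1/0.04675″ = 21.39 pc; d_B = 1/0.2540″ = 3.937 pc.
|d_B − d_A| = |3.937 − 21.39| = 17.453 pc = 17.453 × 3.262 ly = 56.932 ly.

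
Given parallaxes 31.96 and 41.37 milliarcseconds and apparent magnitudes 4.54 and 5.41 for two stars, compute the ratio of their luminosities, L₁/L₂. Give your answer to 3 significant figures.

d₁ = 1/p₁ = 1/0.03196″ = 31.289 pc; d₂ = 1/p₂ = 1/0.04137″ = 24.172 pc.
M₁ = m₁ − 5 log₁₀ d₁ + 5 = 4.54 − 7.4770 + 5 = 2.0630.
M₂ = 5.41 − 6.9166 + 5 = 3.4934.
L₁/L₂ = 10^(0.4(M₂ − M₁)) = 10^(0.4 × 1.4304) = 10^0.57216 = 3.7339.

L₁/L₂ = 3.73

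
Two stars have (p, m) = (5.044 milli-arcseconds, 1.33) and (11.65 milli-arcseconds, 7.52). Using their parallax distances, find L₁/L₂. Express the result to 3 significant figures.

L₁/L₂ = 1600

d₁ = 1/p₁ = 1/0.005044″ = 198.26 pc; d₂ = 1/p₂ = 1/0.01165″ = 85.837 pc.
M₁ = m₁ − 5 log₁₀ d₁ + 5 = 1.33 − 11.4862 + 5 = -5.1562.
M₂ = 7.52 − 9.6684 + 5 = 2.8516.
L₁/L₂ = 10^(0.4(M₂ − M₁)) = 10^(0.4 × 8.0078) = 10^3.20312 = 1596.3.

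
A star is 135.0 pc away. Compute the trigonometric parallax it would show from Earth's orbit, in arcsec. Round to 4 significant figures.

p = 1/d = 1/135 = 0.0074074 arcsec.

0.007407 arcsec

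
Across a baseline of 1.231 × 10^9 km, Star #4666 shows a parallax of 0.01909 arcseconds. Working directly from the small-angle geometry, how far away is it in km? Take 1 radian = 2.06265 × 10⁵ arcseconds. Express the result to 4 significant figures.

1.330 × 10^16 km

θ = 0.01909″ = 0.01909/206265 = 9.2551 × 10^-8 rad.
d = B/θ = (1.231 × 10^9) / (9.2551 × 10^-8) = 1.3301 × 10^16 km.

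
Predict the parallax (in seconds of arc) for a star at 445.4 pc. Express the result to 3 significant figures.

0.00225 arcsec

p = 1/d = 1/445.4 = 0.0022452 arcsec.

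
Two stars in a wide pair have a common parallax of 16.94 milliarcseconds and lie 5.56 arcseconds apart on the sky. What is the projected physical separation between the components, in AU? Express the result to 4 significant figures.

328.2 AU

d = 1/p = 1/0.01694″ = 59.032 pc.
At distance d (pc), an angle of θ arcsec spans θ·d AU: s = 5.56 × 59.032 = 328.22 AU.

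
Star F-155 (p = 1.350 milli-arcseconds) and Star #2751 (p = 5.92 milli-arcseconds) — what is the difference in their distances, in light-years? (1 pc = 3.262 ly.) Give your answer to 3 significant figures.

d_A = 1/0.001350″ = 740.74 pc; d_B = 1/0.005920″ = 168.92 pc.
|d_B − d_A| = |168.92 − 740.74| = 571.82 pc = 571.82 × 3.262 ly = 1865.3 ly.

1870 ly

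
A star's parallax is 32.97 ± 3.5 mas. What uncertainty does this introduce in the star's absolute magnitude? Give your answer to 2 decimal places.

σ_M = 0.23 mag

M = m − 5 log₁₀ d + 5 = m + 5 log₁₀ p + 5, so ∂M/∂p = 5/(p ln 10).
σ_M = (5/ln 10) · (σ_p/p) = 2.1715 × 3.5/32.97 = 2.1715 × 0.10616 = 0.23053.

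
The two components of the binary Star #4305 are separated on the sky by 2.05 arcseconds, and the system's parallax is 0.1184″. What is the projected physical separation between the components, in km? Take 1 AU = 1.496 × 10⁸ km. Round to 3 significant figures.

d = 1/p = 1/0.1184″ = 8.4459 pc.
At distance d (pc), an angle of θ arcsec spans θ·d AU: s = 2.05 × 8.4459 = 17.314 AU.
= 17.314 × 1.496 × 10⁸ km = 2.5902 × 10^9 km.

2.59 × 10^9 km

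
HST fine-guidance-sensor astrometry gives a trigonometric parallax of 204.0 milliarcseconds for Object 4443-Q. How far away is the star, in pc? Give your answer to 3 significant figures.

p = 204.0 milliarcseconds = 0.2040 arcsec.
d = 1/p = 1/0.2040 = 4.902 pc.

4.90 pc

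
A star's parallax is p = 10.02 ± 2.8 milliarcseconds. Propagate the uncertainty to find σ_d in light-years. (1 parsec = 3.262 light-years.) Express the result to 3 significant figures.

91.0 ly

d = 1/p, so σ_d = σ_p / p².
σ_d = 0.00280 / (0.01002)² = 0.00280 / 0.0001004 = 27.888 pc = 27.888 × 3.262 ly = 90.971 ly.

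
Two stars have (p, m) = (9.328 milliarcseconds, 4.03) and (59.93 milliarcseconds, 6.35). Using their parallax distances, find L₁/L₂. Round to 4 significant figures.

d₁ = 1/p₁ = 1/0.009328″ = 107.2 pc; d₂ = 1/p₂ = 1/0.05993″ = 16.686 pc.
M₁ = m₁ − 5 log₁₀ d₁ + 5 = 4.03 − 10.1510 + 5 = -1.1210.
M₂ = 6.35 − 6.1118 + 5 = 5.2382.
L₁/L₂ = 10^(0.4(M₂ − M₁)) = 10^(0.4 × 6.3592) = 10^2.54368 = 349.69.

L₁/L₂ = 349.7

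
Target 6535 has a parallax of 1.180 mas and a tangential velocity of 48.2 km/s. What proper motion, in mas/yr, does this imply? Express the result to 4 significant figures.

12.00 mas/yr

d = 1/p = 1/0.001180″ = 847.46 pc.
μ = v_t / (4.74 d) = 48.2 / (4.74 × 847.46) = 48.2 / 4017 = 0.011999 ″/yr = 11.999 mas/yr.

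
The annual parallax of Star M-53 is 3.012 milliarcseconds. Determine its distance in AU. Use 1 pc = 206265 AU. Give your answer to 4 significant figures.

6.848 × 10^7 AU

p = 3.012 milliarcseconds = 0.003012 arcsec.
d = 1/p = 1/0.003012 = 332.01 pc.
In AU: 332.01 × 206265 = 6.8482 × 10^7 AU.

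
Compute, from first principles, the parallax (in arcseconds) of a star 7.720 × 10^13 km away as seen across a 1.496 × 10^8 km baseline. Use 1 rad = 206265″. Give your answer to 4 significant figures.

θ ≈ B/d = (1.496 × 10^8) / (7.720 × 10^13) = 1.9378 × 10^-6 rad.
In arcseconds: 1.9378 × 10^-6 × 206265 = 0.3997″.

0.3997 arcsec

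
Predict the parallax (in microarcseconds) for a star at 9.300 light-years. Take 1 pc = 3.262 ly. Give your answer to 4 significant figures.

350800 μas

d = 9.300 ly ÷ 3.262 = 2.851 pc.
p = 1/d = 1/2.851 = 0.35075 arcsec.
= 0.35075 × 10⁶ = 3.5075 × 10^5 μas.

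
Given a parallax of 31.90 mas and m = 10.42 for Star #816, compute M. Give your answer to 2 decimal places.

M = 7.94

d = 1/p = 1/0.03190″ = 31.348 pc.
m − M = 5 log₁₀(31.348) − 5 = 7.4810 − 5 = 2.4810.
M = m − (m − M) = 10.42 − 2.4810 = 7.94.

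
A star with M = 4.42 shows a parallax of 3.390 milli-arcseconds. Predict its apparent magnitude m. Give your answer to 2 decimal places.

m = 11.77

d = 1/p = 1/0.003390″ = 294.99 pc.
m − M = 5 log₁₀ d − 5 = 5 log₁₀(294.99) − 5 = 12.3490 − 5 = 7.3490.
m = M + (m − M) = 4.42 + 7.3490 = 11.77.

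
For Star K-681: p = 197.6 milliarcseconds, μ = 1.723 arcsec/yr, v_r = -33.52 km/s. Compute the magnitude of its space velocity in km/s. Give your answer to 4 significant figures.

53.22 km/s

d = 1/p = 1/0.1976″ = 5.0607 pc.
v_t = 4.740 μ d = 4.740 × 1.723 × 5.0607 = 41.331 km/s.
v = √(v_r² + v_t²) = √((-33.52)² + 41.331²) = √2831.84 = 53.215 km/s.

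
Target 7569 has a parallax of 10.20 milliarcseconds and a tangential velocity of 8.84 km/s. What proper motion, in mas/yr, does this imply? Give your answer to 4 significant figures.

d = 1/p = 1/0.01020″ = 98.039 pc.
μ = v_t / (4.74 d) = 8.84 / (4.74 × 98.039) = 8.84 / 464.7 = 0.019023 ″/yr = 19.023 mas/yr.

19.02 mas/yr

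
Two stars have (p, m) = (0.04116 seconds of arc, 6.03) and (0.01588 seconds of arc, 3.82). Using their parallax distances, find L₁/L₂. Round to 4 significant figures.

d₁ = 1/p₁ = 1/0.04116″ = 24.295 pc; d₂ = 1/p₂ = 1/0.01588″ = 62.972 pc.
M₁ = m₁ − 5 log₁₀ d₁ + 5 = 6.03 − 6.9276 + 5 = 4.1024.
M₂ = 3.82 − 8.9957 + 5 = -0.1757.
L₁/L₂ = 10^(0.4(M₂ − M₁)) = 10^(0.4 × (-4.2781)) = 10^(-1.71124) = 0.019443.

L₁/L₂ = 0.01944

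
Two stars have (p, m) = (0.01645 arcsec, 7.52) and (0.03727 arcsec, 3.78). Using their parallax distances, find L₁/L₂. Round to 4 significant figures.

L₁/L₂ = 0.1638

d₁ = 1/p₁ = 1/0.01645″ = 60.79 pc; d₂ = 1/p₂ = 1/0.03727″ = 26.831 pc.
M₁ = m₁ − 5 log₁₀ d₁ + 5 = 7.52 − 8.9192 + 5 = 3.6008.
M₂ = 3.78 − 7.1432 + 5 = 1.6368.
L₁/L₂ = 10^(0.4(M₂ − M₁)) = 10^(0.4 × (-1.9640)) = 10^(-0.78560) = 0.16383.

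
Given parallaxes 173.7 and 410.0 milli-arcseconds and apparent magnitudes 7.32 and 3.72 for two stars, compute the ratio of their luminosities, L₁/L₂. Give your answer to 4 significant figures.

d₁ = 1/p₁ = 1/0.1737″ = 5.7571 pc; d₂ = 1/p₂ = 1/0.4100″ = 2.439 pc.
M₁ = m₁ − 5 log₁₀ d₁ + 5 = 7.32 − 3.8010 + 5 = 8.5190.
M₂ = 3.72 − 1.9361 + 5 = 6.7839.
L₁/L₂ = 10^(0.4(M₂ − M₁)) = 10^(0.4 × (-1.7351)) = 10^(-0.69404) = 0.20228.

L₁/L₂ = 0.2023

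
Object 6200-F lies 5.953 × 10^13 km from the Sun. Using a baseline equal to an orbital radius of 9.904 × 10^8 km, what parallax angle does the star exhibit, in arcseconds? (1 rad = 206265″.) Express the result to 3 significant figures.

3.43 arcsec

θ ≈ B/d = (9.904 × 10^8) / (5.953 × 10^13) = 1.6637 × 10^-5 rad.
In arcseconds: 1.6637 × 10^-5 × 206265 = 3.4316″.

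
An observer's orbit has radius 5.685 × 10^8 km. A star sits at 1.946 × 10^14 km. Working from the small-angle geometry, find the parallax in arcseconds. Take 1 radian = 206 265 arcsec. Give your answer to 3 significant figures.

0.603 arcsec

θ ≈ B/d = (5.685 × 10^8) / (1.946 × 10^14) = 2.9214 × 10^-6 rad.
In arcseconds: 2.9214 × 10^-6 × 206265 = 0.60258″.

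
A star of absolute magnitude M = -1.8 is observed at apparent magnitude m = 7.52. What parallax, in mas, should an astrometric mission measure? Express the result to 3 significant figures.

m − M = 7.52 − (-1.8) = 9.32.
d = 10^((m−M)/5 + 1) = 10^2.864 = 731.14 pc.
p = 1/d = 1/731.14 = 0.0013677 arcsec = 1.3677 mas.

1.37 mas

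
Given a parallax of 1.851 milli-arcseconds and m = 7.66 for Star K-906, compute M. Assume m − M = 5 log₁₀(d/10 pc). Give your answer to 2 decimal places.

d = 1/p = 1/0.001851″ = 540.25 pc.
m − M = 5 log₁₀(540.25) − 5 = 13.6630 − 5 = 8.6630.
M = m − (m − M) = 7.66 − 8.6630 = -1.00.

M = -1.00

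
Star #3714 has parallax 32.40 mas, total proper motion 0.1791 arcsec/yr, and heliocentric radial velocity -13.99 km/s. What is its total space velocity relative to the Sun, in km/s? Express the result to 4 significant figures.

29.70 km/s

d = 1/p = 1/0.03240″ = 30.864 pc.
v_t = 4.740 μ d = 4.740 × 0.1791 × 30.864 = 26.201 km/s.
v = √(v_r² + v_t²) = √((-13.99)² + 26.201²) = √882.213 = 29.702 km/s.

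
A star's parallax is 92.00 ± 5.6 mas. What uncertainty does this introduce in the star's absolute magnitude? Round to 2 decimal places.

M = m − 5 log₁₀ d + 5 = m + 5 log₁₀ p + 5, so ∂M/∂p = 5/(p ln 10).
σ_M = (5/ln 10) · (σ_p/p) = 2.1715 × 5.6/92.00 = 2.1715 × 0.06087 = 0.13218.

σ_M = 0.13 mag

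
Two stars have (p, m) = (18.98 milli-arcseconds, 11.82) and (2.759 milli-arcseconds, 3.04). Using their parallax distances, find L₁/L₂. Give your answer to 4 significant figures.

L₁/L₂ = 6.500 × 10^-6

d₁ = 1/p₁ = 1/0.01898″ = 52.687 pc; d₂ = 1/p₂ = 1/0.002759″ = 362.45 pc.
M₁ = m₁ − 5 log₁₀ d₁ + 5 = 11.82 − 8.6085 + 5 = 8.2115.
M₂ = 3.04 − 12.7962 + 5 = -4.7562.
L₁/L₂ = 10^(0.4(M₂ − M₁)) = 10^(0.4 × (-12.9677)) = 10^(-5.18708) = 0.0000065001.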